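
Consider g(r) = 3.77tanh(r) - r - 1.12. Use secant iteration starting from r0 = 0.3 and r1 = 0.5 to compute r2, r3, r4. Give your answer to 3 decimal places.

0.445, 0.440, 0.440

g(0.3) = -0.32175, g(0.5) = 0.12218
r2 = 0.50000 − 0.12218·(0.50000 − 0.30000) / (0.12218 − (-0.32175)) = 0.50000 − (0.02444)/(0.44393) = 0.44495
g(0.44495) = 0.00994
r3 = 0.44495 − 0.00994·(0.44495 − 0.50000) / (0.00994 − 0.12218) = 0.44495 − (-0.00055)/(-0.11225) = 0.44008
g(0.44008) = -0.00039
r4 = 0.44008 − (-0.00039)·(0.44008 − 0.44495) / (-0.00039 − 0.00994) = 0.44008 − (0.00000)/(-0.01032) = 0.44026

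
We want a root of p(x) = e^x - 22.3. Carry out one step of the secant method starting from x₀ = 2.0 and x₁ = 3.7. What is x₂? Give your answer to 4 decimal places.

p(2.0) = -14.910944, p(3.7) = 18.147304
x₂ = 3.700000 − 18.147304·(3.700000 − 2.000000) / (18.147304 − (-14.910944)) = 3.700000 − (30.850417)/(33.058248) = 2.766786

2.7668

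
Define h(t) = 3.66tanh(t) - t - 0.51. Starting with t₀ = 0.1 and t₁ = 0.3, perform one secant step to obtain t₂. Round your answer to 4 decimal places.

0.1978

h(0.1) = -0.245215, h(0.3) = 0.256204
t₂ = 0.300000 − 0.256204·(0.300000 − 0.100000) / (0.256204 − (-0.245215)) = 0.300000 − (0.051241)/(0.501419) = 0.197808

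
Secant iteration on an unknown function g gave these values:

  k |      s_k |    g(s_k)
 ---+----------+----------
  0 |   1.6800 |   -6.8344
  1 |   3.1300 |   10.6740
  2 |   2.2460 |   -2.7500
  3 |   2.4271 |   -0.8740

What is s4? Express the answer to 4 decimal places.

2.5115

s4 = 2.4271 − (-0.8740)·(2.4271 − 2.2460) / (-0.8740 − (-2.7500))
   = 2.4271 − (-0.158281)/(1.876000) = 2.511472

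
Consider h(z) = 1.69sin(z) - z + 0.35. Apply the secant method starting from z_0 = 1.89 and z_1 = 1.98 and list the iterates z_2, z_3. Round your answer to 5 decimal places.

1.93035, 1.93132

h(1.89) = 0.0646307, h(1.98) = -0.0795299
z_2 = 1.9800000 − (-0.0795299)·(1.9800000 − 1.8900000) / (-0.0795299 − 0.0646307) = 1.9800000 − (-0.0071577)/(-0.1441605) = 1.9303492
h(1.9303492) = 0.0015825
z_3 = 1.9303492 − 0.0015825·(1.9303492 − 1.9800000) / (0.0015825 − (-0.0795299)) = 1.9303492 − (-0.0000786)/(0.0811123) = 1.9313179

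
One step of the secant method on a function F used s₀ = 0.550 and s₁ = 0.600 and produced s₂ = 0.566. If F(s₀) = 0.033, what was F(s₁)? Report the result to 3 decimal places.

-0.070

The secant line through (0.550, 0.033) and (0.600, F(s₁)) crosses zero at s₂ = 0.566.
So (0.550, 0.033), (0.600, F(s₁)), (0.566, 0) are collinear:
F(s₁) = 0.033 · (0.600 − 0.566) / (0.550 − 0.566) = 0.033 · (0.03400)/(-0.01600) = -0.07013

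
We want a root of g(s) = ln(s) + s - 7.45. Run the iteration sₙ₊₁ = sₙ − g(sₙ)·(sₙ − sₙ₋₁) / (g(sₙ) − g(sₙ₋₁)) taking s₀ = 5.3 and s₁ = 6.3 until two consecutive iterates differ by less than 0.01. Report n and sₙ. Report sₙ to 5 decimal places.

n = 3, sₙ = 5.70809

g(5.3) = -0.4822932, g(6.3) = 0.6905496
s₂ = 6.3000000 − 0.6905496·(1.0000000)/(1.1728428) = 5.7112172;  |Δ| = 0.5887828
g(5.7112172) = 0.0036494
s₃ = 5.7112172 − 0.0036494·(-0.5887828)/(-0.6869002) = 5.7080891;  |Δ| = 0.0031281
|s₃ − s₂| = 0.0031281 < 0.01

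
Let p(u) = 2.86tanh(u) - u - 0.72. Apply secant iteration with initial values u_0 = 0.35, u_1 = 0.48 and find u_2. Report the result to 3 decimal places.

p(0.35) = -0.10797, p(0.48) = 0.07626
u_2 = 0.48000 − 0.07626·(0.48000 − 0.35000) / (0.07626 − (-0.10797)) = 0.48000 − (0.00991)/(0.18422) = 0.42619

0.426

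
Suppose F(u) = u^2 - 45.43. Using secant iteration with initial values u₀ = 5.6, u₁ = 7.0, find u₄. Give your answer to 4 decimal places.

6.7402

F(5.6) = -14.070000, F(7.0) = 3.570000
u₂ = 7.000000 − 3.570000·(7.000000 − 5.600000) / (3.570000 − (-14.070000)) = 7.000000 − (4.998000)/(17.640000) = 6.716667
F(6.716667) = -0.316389
u₃ = 6.716667 − (-0.316389)·(6.716667 − 7.000000) / (-0.316389 − 3.570000) = 6.716667 − (0.089644)/(-3.886389) = 6.739733
F(6.739733) = -0.006003
u₄ = 6.739733 − (-0.006003)·(6.739733 − 6.716667) / (-0.006003 − (-0.316389)) = 6.739733 − (-0.000138)/(0.310386) = 6.740179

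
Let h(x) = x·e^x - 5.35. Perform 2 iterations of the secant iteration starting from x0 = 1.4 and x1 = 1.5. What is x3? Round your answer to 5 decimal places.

1.36583

h(1.4) = 0.3272800, h(1.5) = 1.3725336
x2 = 1.5000000 − 1.3725336·(1.5000000 − 1.4000000) / (1.3725336 − 0.3272800) = 1.5000000 − (0.1372534)/(1.0452537) = 1.3686889
h(1.3686889) = 0.0292139
x3 = 1.3686889 − 0.0292139·(1.3686889 − 1.5000000) / (0.0292139 − 1.3725336) = 1.3686889 − (-0.0038361)/(-1.3433197) = 1.3658333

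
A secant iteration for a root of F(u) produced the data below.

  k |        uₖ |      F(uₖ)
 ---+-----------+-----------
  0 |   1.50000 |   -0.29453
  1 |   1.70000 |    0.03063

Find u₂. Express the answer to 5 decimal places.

u₂ = 1.70000 − 0.03063·(1.70000 − 1.50000) / (0.03063 − (-0.29453))
   = 1.70000 − (0.0061260)/(0.3251600) = 1.6811600

1.68116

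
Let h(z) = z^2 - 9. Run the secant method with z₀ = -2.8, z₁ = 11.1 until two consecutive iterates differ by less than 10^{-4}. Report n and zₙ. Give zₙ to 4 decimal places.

h(-2.8) = -1.160000, h(11.1) = 114.210000
z₂ = 11.100000 − 114.210000·(13.900000)/(115.370000) = -2.660241;  |Δ| = 13.760241
h(-2.660241) = -1.923118
z₃ = -2.660241 − (-1.923118)·(-13.760241)/(-116.133118) = -2.432377;  |Δ| = 0.227864
h(-2.432377) = -3.083543
z₄ = -2.432377 − (-3.083543)·(0.227864)/(-1.160425) = -3.037870;  |Δ| = 0.605493
h(-3.037870) = 0.228651
z₅ = -3.037870 − 0.228651·(-0.605493)/(3.312194) = -2.996070;  |Δ| = 0.041799
h(-2.996070) = -0.023562
z₆ = -2.996070 − (-0.023562)·(0.041799)/(-0.252213) = -2.999975;  |Δ| = 0.003905
h(-2.999975) = -0.000148
z₇ = -2.999975 − (-0.000148)·(-0.003905)/(0.023414) = -3.000000;  |Δ| = 0.000025
|z₇ − z₆| = 0.000025 < 10^{-4}

n = 7, zₙ = -3.0000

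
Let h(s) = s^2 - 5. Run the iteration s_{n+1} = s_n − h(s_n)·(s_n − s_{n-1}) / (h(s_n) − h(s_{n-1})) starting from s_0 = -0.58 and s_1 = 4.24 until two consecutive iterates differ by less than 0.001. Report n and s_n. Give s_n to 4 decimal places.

h(-0.58) = -4.663600, h(4.24) = 12.977600
s_2 = 4.240000 − 12.977600·(4.820000)/(17.641200) = 0.694208;  |Δ| = 3.545792
h(0.694208) = -4.518076
s_3 = 0.694208 − (-4.518076)·(-3.545792)/(-17.495676) = 1.609872;  |Δ| = 0.915664
h(1.609872) = -2.408314
s_4 = 1.609872 − (-2.408314)·(0.915664)/(2.109762) = 2.655111;  |Δ| = 1.045239
h(2.655111) = 2.049612
s_5 = 2.655111 − 2.049612·(1.045239)/(4.457926) = 2.174543;  |Δ| = 0.480568
h(2.174543) = -0.271363
s_6 = 2.174543 − (-0.271363)·(-0.480568)/(-2.320975) = 2.230730;  |Δ| = 0.056187
h(2.230730) = -0.023845
s_7 = 2.230730 − (-0.023845)·(0.056187)/(0.247518) = 2.236143;  |Δ| = 0.005413
h(2.236143) = 0.000333
s_8 = 2.236143 − 0.000333·(0.005413)/(0.024178) = 2.236068;  |Δ| = 0.000075
|s_8 − s_7| = 0.000075 < 0.001

n = 8, s_n = 2.2361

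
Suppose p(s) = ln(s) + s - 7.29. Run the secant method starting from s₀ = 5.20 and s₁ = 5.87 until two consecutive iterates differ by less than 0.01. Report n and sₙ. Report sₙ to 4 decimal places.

p(5.20) = -0.441341, p(5.87) = 0.349855
s₂ = 5.870000 − 0.349855·(0.670000)/(0.791196) = 5.573736;  |Δ| = 0.296264
p(5.573736) = 0.001802
s₃ = 5.573736 − 0.001802·(-0.296264)/(-0.348053) = 5.572202;  |Δ| = 0.001534
|s₃ − s₂| = 0.001534 < 0.01

n = 3, sₙ = 5.5722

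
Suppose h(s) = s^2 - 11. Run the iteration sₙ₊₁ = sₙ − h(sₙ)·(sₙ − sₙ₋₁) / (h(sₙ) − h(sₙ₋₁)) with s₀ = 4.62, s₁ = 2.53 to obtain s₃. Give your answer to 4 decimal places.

3.3364

h(4.62) = 10.344400, h(2.53) = -4.599100
s₂ = 2.530000 − (-4.599100)·(2.530000 − 4.620000) / (-4.599100 − 10.344400) = 2.530000 − (9.612119)/(-14.943500) = 3.173231
h(3.173231) = -0.930606
s₃ = 3.173231 − (-0.930606)·(3.173231 − 2.530000) / (-0.930606 − (-4.599100)) = 3.173231 − (-0.598595)/(3.668494) = 3.336403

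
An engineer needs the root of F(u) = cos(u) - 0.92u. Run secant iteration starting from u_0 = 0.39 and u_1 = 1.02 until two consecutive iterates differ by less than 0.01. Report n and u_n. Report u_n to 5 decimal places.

F(0.39) = 0.5661091, F(1.02) = -0.4150340
u_2 = 1.0200000 − (-0.4150340)·(0.6300000)/(-0.9811431) = 0.7535032;  |Δ| = 0.2664968
F(0.7535032) = 0.0360734
u_3 = 0.7535032 − 0.0360734·(-0.2664968)/(0.4511075) = 0.7748140;  |Δ| = 0.0213108
F(0.7748140) = 0.0017222
u_4 = 0.7748140 − 0.0017222·(0.0213108)/(-0.0343512) = 0.7758825;  |Δ| = 0.0010684
|u_4 − u_3| = 0.0010684 < 0.01

n = 4, u_n = 0.77588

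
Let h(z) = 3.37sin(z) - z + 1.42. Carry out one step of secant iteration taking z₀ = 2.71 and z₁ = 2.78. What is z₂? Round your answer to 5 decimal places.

2.73915

h(2.71) = 0.1197315, h(2.78) = -0.1678142
z₂ = 2.7800000 − (-0.1678142)·(2.7800000 − 2.7100000) / (-0.1678142 − 0.1197315) = 2.7800000 − (-0.0117470)/(-0.2875456) = 2.7391474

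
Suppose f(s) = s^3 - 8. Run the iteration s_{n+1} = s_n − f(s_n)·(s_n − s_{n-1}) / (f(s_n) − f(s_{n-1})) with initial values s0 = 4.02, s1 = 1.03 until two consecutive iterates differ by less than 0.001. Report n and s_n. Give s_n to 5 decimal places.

f(4.02) = 56.9648080, f(1.03) = -6.9072730
s2 = 1.0300000 − (-6.9072730)·(-2.9900000)/(-63.8720810) = 1.3533454;  |Δ| = 0.3233454
f(1.3533454) = -5.5212884
s3 = 1.3533454 − (-5.5212884)·(0.3233454)/(1.3859846) = 2.6414431;  |Δ| = 1.2880976
f(2.6414431) = 10.4299335
s4 = 2.6414431 − 10.4299335·(1.2880976)/(15.9512220) = 1.7992021;  |Δ| = 0.8422410
f(1.7992021) = -2.1757521
s5 = 1.7992021 − (-2.1757521)·(-0.8422410)/(-12.6056857) = 1.9445736;  |Δ| = 0.1453715
f(1.9445736) = -0.6468544
s6 = 1.9445736 − (-0.6468544)·(0.1453715)/(1.5288977) = 2.0060782;  |Δ| = 0.0615046
f(2.0060782) = 0.0731601
s7 = 2.0060782 − 0.0731601·(0.0615046)/(0.7200145) = 1.9998288;  |Δ| = 0.0062494
f(1.9998288) = -0.0020548
s8 = 1.9998288 − (-0.0020548)·(-0.0062494)/(-0.0752149) = 1.9999995;  |Δ| = 0.0001707
|s8 − s7| = 0.0001707 < 0.001

n = 8, s_n = 2.00000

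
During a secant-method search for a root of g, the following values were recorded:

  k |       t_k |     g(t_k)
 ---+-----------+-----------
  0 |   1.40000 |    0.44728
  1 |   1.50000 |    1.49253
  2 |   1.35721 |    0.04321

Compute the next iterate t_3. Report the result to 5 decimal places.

1.35295

t_3 = 1.35721 − 0.04321·(1.35721 − 1.50000) / (0.04321 − 1.49253)
   = 1.35721 − (-0.0061700)/(-1.4493200) = 1.3529529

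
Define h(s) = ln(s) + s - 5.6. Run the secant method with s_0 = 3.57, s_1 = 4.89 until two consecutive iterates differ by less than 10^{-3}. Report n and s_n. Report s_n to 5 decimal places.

h(3.57) = -0.7574344, h(4.89) = 0.8771923
s_2 = 4.8900000 − 0.8771923·(1.3200000)/(1.6346267) = 4.1816463;  |Δ| = 0.7083537
h(4.1816463) = 0.0123513
s_3 = 4.1816463 − 0.0123513·(-0.7083537)/(-0.8648410) = 4.1715299;  |Δ| = 0.0101165
h(4.1715299) = -0.0001873
s_4 = 4.1715299 − (-0.0001873)·(-0.0101165)/(-0.0125386) = 4.1716810;  |Δ| = 0.0001511
|s_4 − s_3| = 0.0001511 < 10^{-3}

n = 4, s_n = 4.17168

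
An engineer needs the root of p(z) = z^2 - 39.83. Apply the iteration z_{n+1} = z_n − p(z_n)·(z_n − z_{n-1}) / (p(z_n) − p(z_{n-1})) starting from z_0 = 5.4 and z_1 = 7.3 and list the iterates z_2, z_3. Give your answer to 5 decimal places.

p(5.4) = -10.6700000, p(7.3) = 13.4600000
z_2 = 7.3000000 − 13.4600000·(7.3000000 − 5.4000000) / (13.4600000 − (-10.6700000)) = 7.3000000 − (25.5740000)/(24.1300000) = 6.2401575
p(6.2401575) = -0.8904346
z_3 = 6.2401575 − (-0.8904346)·(6.2401575 − 7.3000000) / (-0.8904346 − 13.4600000) = 6.2401575 − (0.9437205)/(-14.3504346) = 6.3059200

6.24016, 6.30592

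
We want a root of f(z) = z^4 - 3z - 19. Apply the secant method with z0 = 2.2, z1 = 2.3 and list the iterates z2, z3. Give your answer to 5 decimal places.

2.25106, 2.25278

f(2.2) = -2.1744000, f(2.3) = 2.0841000
z2 = 2.3000000 − 2.0841000·(2.3000000 − 2.2000000) / (2.0841000 − (-2.1744000)) = 2.3000000 − (0.2084100)/(4.2585000) = 2.2510602
f(2.2510602) = -0.0759335
z3 = 2.2510602 − (-0.0759335)·(2.2510602 − 2.3000000) / (-0.0759335 − 2.0841000) = 2.2510602 − (0.0037162)/(-2.1600335) = 2.2527807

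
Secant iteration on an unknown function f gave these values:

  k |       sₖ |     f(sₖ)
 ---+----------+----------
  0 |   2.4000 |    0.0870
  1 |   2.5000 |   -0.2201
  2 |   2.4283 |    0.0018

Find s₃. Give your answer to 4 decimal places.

2.4289

s₃ = 2.4283 − 0.0018·(2.4283 − 2.5000) / (0.0018 − (-0.2201))
   = 2.4283 − (-0.000129)/(0.221900) = 2.428882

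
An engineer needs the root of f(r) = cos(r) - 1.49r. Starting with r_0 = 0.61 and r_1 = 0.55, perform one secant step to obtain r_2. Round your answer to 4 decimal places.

f(0.61) = -0.089252, f(0.55) = 0.033025
r_2 = 0.550000 − 0.033025·(0.550000 − 0.610000) / (0.033025 − (-0.089252)) = 0.550000 − (-0.001981)/(0.122277) = 0.566205

0.5662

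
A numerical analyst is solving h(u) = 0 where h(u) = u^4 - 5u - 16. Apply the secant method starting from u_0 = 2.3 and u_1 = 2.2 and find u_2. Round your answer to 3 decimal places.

h(2.3) = 0.48410, h(2.2) = -3.57440
u_2 = 2.20000 − (-3.57440)·(2.20000 − 2.30000) / (-3.57440 − 0.48410) = 2.20000 − (0.35744)/(-4.05850) = 2.28807

2.288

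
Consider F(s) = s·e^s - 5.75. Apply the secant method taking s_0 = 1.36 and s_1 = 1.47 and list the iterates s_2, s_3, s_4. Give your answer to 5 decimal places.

F(1.36) = -0.4511771, F(1.47) = 0.6433757
s_2 = 1.4700000 − 0.6433757·(1.4700000 − 1.3600000) / (0.6433757 − (-0.4511771)) = 1.4700000 − (0.0707713)/(1.0945528) = 1.4053422
F(1.4053422) = -0.0205295
s_3 = 1.4053422 − (-0.0205295)·(1.4053422 − 1.4700000) / (-0.0205295 − 0.6433757) = 1.4053422 − (0.0013274)/(-0.6639052) = 1.4073416
F(1.4073416) = -0.0008951
s_4 = 1.4073416 − (-0.0008951)·(1.4073416 − 1.4053422) / (-0.0008951 − (-0.0205295)) = 1.4073416 − (-0.0000018)/(0.0196344) = 1.4074328

1.40534, 1.40734, 1.40743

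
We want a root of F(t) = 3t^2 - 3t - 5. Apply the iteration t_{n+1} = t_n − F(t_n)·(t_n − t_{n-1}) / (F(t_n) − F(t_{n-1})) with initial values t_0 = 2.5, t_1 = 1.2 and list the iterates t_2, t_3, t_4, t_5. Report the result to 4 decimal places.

1.7284, 1.9398, 1.8812, 1.8844

F(2.5) = 6.250000, F(1.2) = -4.280000
t_2 = 1.200000 − (-4.280000)·(1.200000 − 2.500000) / (-4.280000 − 6.250000) = 1.200000 − (5.564000)/(-10.530000) = 1.728395
F(1.728395) = -1.223137
t_3 = 1.728395 − (-1.223137)·(1.728395 − 1.200000) / (-1.223137 − (-4.280000)) = 1.728395 − (-0.646299)/(3.056863) = 1.939821
F(1.939821) = 0.469251
t_4 = 1.939821 − 0.469251·(1.939821 − 1.728395) / (0.469251 − (-1.223137)) = 1.939821 − (0.099212)/(1.692388) = 1.881198
F(1.881198) = -0.026873
t_5 = 1.881198 − (-0.026873)·(1.881198 − 1.939821) / (-0.026873 − 0.469251) = 1.881198 − (0.001575)/(-0.496124) = 1.884374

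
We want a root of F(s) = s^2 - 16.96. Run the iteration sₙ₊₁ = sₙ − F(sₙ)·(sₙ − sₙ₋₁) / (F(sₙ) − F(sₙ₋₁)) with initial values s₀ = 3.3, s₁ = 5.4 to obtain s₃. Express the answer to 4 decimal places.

F(3.3) = -6.070000, F(5.4) = 12.200000
s₂ = 5.400000 − 12.200000·(5.400000 − 3.300000) / (12.200000 − (-6.070000)) = 5.400000 − (25.620000)/(18.270000) = 3.997701
F(3.997701) = -0.978386
s₃ = 3.997701 − (-0.978386)·(3.997701 − 5.400000) / (-0.978386 − 12.200000) = 3.997701 − (1.371989)/(-13.178386) = 4.101810

4.1018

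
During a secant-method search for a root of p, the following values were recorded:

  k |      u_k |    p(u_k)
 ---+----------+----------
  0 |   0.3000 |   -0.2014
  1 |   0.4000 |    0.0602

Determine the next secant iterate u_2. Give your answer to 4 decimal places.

0.3770

u_2 = 0.4000 − 0.0602·(0.4000 − 0.3000) / (0.0602 − (-0.2014))
   = 0.4000 − (0.006020)/(0.261600) = 0.376988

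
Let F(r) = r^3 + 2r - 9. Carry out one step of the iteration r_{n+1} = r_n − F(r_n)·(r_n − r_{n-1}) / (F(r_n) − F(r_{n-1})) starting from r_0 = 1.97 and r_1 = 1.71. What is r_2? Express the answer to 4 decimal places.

1.7576

F(1.97) = 2.585373, F(1.71) = -0.579789
r_2 = 1.710000 − (-0.579789)·(1.710000 − 1.970000) / (-0.579789 − 2.585373) = 1.710000 − (0.150745)/(-3.165162) = 1.757626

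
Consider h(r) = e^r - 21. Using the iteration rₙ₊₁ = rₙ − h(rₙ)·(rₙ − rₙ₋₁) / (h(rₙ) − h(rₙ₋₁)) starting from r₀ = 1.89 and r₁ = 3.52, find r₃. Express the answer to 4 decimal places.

h(1.89) = -14.380631, h(3.52) = 12.784428
r₂ = 3.520000 − 12.784428·(3.520000 − 1.890000) / (12.784428 − (-14.380631)) = 3.520000 − (20.838618)/(27.165060) = 2.752889
h(2.752889) = -5.312112
r₃ = 2.752889 − (-5.312112)·(2.752889 − 3.520000) / (-5.312112 − 12.784428) = 2.752889 − (4.074980)/(-18.096541) = 2.978069

2.9781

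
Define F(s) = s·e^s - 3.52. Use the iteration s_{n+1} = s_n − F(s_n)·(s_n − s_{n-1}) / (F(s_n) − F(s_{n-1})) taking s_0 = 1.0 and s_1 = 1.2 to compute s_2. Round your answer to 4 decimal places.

1.1267

F(1.0) = -0.801718, F(1.2) = 0.464140
s_2 = 1.200000 − 0.464140·(1.200000 − 1.000000) / (0.464140 − (-0.801718)) = 1.200000 − (0.092828)/(1.265858) = 1.126668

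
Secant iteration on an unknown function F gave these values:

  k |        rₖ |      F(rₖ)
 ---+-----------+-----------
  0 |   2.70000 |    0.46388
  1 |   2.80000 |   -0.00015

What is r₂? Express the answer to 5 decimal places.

r₂ = 2.80000 − (-0.00015)·(2.80000 − 2.70000) / (-0.00015 − 0.46388)
   = 2.80000 − (-0.0000150)/(-0.4640300) = 2.7999677

2.79997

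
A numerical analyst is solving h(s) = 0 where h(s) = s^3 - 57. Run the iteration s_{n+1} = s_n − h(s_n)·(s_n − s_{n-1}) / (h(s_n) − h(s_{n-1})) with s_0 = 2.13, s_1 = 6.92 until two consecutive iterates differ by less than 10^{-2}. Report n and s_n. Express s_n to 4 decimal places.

h(2.13) = -47.336403, h(6.92) = 274.373888
s_2 = 6.920000 − 274.373888·(4.790000)/(321.710291) = 2.834800;  |Δ| = 4.085200
h(2.834800) = -34.219292
s_3 = 2.834800 − (-34.219292)·(-4.085200)/(-308.593180) = 3.287800;  |Δ| = 0.453000
h(3.287800) = -21.460112
s_4 = 3.287800 − (-21.460112)·(0.453000)/(12.759180) = 4.049716;  |Δ| = 0.761916
h(4.049716) = 9.416150
s_5 = 4.049716 − 9.416150·(0.761916)/(30.876262) = 3.817359;  |Δ| = 0.232357
h(3.817359) = -1.372572
s_6 = 3.817359 − (-1.372572)·(-0.232357)/(-10.788722) = 3.846920;  |Δ| = 0.029561
h(3.846920) = -0.070224
s_7 = 3.846920 − (-0.070224)·(0.029561)/(1.302348) = 3.848514;  |Δ| = 0.001594
|s_7 − s_6| = 0.001594 < 10^{-2}

n = 7, s_n = 3.8485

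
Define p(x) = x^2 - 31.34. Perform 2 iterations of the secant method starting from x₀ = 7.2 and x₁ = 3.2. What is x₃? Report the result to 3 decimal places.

5.703

p(7.2) = 20.50000, p(3.2) = -21.10000
x₂ = 3.20000 − (-21.10000)·(3.20000 − 7.20000) / (-21.10000 − 20.50000) = 3.20000 − (84.40000)/(-41.60000) = 5.22885
p(5.22885) = -3.99917
x₃ = 5.22885 − (-3.99917)·(5.22885 − 3.20000) / (-3.99917 − (-21.10000)) = 5.22885 − (-8.11370)/(17.10083) = 5.70331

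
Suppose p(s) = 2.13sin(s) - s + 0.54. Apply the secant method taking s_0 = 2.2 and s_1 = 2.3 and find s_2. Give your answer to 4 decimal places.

p(2.2) = 0.062097, p(2.3) = -0.171648
s_2 = 2.300000 − (-0.171648)·(2.300000 − 2.200000) / (-0.171648 − 0.062097) = 2.300000 − (-0.017165)/(-0.233745) = 2.226566

2.2266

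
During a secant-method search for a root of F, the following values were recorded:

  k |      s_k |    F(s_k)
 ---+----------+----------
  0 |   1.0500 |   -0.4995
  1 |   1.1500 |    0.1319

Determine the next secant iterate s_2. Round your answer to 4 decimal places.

s_2 = 1.1500 − 0.1319·(1.1500 − 1.0500) / (0.1319 − (-0.4995))
   = 1.1500 − (0.013190)/(0.631400) = 1.129110

1.1291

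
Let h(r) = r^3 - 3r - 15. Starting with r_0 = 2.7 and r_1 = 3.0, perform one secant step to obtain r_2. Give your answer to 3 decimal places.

h(2.7) = -3.41700, h(3.0) = 3.00000
r_2 = 3.00000 − 3.00000·(3.00000 − 2.70000) / (3.00000 − (-3.41700)) = 3.00000 − (0.90000)/(6.41700) = 2.85975

2.860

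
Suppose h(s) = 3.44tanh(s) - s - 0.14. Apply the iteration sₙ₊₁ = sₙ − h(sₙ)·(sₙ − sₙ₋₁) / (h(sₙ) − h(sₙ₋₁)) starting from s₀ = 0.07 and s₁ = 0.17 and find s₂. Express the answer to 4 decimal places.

h(0.07) = 0.030407, h(0.17) = 0.269231
s₂ = 0.170000 − 0.269231·(0.170000 − 0.070000) / (0.269231 − 0.030407) = 0.170000 − (0.026923)/(0.238823) = 0.057268

0.0573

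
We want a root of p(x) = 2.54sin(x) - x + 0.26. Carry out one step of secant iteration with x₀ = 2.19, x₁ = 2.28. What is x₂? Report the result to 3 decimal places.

p(2.19) = 0.13843, p(2.28) = -0.09244
x₂ = 2.28000 − (-0.09244)·(2.28000 − 2.19000) / (-0.09244 − 0.13843) = 2.28000 − (-0.00832)/(-0.23087) = 2.24396

2.244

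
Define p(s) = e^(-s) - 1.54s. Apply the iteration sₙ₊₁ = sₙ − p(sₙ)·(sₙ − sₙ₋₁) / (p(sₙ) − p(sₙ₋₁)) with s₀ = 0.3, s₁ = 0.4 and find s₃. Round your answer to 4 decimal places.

p(0.3) = 0.278818, p(0.4) = 0.054320
s₂ = 0.400000 − 0.054320·(0.400000 − 0.300000) / (0.054320 − 0.278818) = 0.400000 − (0.005432)/(-0.224498) = 0.424196
p(0.424196) = 0.001033
s₃ = 0.424196 − 0.001033·(0.424196 − 0.400000) / (0.001033 − 0.054320) = 0.424196 − (0.000025)/(-0.053287) = 0.424665

0.4247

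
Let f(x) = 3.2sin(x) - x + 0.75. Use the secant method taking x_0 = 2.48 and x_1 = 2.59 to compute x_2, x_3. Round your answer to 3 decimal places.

f(2.48) = 0.23600, f(2.59) = -0.16306
x_2 = 2.59000 − (-0.16306)·(2.59000 − 2.48000) / (-0.16306 − 0.23600) = 2.59000 − (-0.01794)/(-0.39906) = 2.54505
f(2.54505) = 0.00265
x_3 = 2.54505 − 0.00265·(2.54505 − 2.59000) / (0.00265 − (-0.16306)) = 2.54505 − (-0.00012)/(0.16571) = 2.54577

2.545, 2.546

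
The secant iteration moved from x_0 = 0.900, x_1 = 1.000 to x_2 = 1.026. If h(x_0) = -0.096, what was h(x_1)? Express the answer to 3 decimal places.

The secant line through (0.900, -0.096) and (1.000, h(x_1)) crosses zero at x_2 = 1.026.
So (0.900, -0.096), (1.000, h(x_1)), (1.026, 0) are collinear:
h(x_1) = -0.096 · (1.000 − 1.026) / (0.900 − 1.026) = -0.096 · (-0.02600)/(-0.12600) = -0.01981

-0.020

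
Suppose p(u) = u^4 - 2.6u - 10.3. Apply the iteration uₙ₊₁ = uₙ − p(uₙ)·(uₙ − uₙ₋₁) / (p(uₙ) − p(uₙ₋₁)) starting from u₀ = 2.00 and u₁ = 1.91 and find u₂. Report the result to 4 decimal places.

1.9817

p(2.00) = 0.500000, p(1.91) = -1.957366
u₂ = 1.910000 − (-1.957366)·(1.910000 − 2.000000) / (-1.957366 − 0.500000) = 1.910000 − (0.176163)/(-2.457366) = 1.981688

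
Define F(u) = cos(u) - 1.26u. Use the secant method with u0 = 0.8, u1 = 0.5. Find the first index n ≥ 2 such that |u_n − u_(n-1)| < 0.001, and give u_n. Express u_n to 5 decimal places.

n = 4, u_n = 0.63768

F(0.8) = -0.3112933, F(0.5) = 0.2475826
u2 = 0.5000000 − 0.2475826·(-0.3000000)/(0.5588759) = 0.6329003;  |Δ| = 0.1329003
F(0.6329003) = 0.0088610
u3 = 0.6329003 − 0.0088610·(0.1329003)/(-0.2387215) = 0.6378334;  |Δ| = 0.0049331
F(0.6378334) = -0.0002823
u4 = 0.6378334 − (-0.0002823)·(0.0049331)/(-0.0091433) = 0.6376811;  |Δ| = 0.0001523
|u4 − u3| = 0.0001523 < 0.001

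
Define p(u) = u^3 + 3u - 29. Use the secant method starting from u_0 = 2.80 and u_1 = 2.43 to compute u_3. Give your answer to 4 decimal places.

2.7488

p(2.80) = 1.352000, p(2.43) = -7.361093
u_2 = 2.430000 − (-7.361093)·(2.430000 − 2.800000) / (-7.361093 − 1.352000) = 2.430000 − (2.723604)/(-8.713093) = 2.742588
p(2.742588) = -0.143079
u_3 = 2.742588 − (-0.143079)·(2.742588 − 2.430000) / (-0.143079 − (-7.361093)) = 2.742588 − (-0.044725)/(7.218014) = 2.748784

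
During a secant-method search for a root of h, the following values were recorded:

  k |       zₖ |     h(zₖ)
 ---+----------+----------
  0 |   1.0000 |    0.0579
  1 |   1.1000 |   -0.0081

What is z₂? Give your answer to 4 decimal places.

z₂ = 1.1000 − (-0.0081)·(1.1000 − 1.0000) / (-0.0081 − 0.0579)
   = 1.1000 − (-0.000810)/(-0.066000) = 1.087727

1.0877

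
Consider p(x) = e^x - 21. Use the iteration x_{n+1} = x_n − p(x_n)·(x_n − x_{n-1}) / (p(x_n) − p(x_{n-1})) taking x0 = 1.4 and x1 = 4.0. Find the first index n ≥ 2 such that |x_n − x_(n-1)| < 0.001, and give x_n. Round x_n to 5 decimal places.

p(1.4) = -16.9448000, p(4.0) = 33.5981500
x2 = 4.0000000 − 33.5981500·(2.6000000)/(50.5429501) = 2.2716642;  |Δ| = 1.7283358
p(2.2716642) = -11.3044773
x3 = 2.2716642 − (-11.3044773)·(-1.7283358)/(-44.9026274) = 2.7067820;  |Δ| = 0.4351178
p(2.7067820) = -6.0190108
x4 = 2.7067820 − (-6.0190108)·(0.4351178)/(5.2854665) = 3.2022877;  |Δ| = 0.4955057
p(3.2022877) = 3.5887179
x5 = 3.2022877 − 3.5887179·(0.4955057)/(9.6077287) = 3.0172044;  |Δ| = 0.1850833
p(3.0172044) = -0.5659136
x6 = 3.0172044 − (-0.5659136)·(-0.1850833)/(-4.1546314) = 3.0424151;  |Δ| = 0.0252107
p(3.0424151) = -0.0442074
x7 = 3.0424151 − (-0.0442074)·(0.0252107)/(0.5217062) = 3.0445514;  |Δ| = 0.0021363
p(3.0445514) = 0.0006074
x8 = 3.0445514 − 0.0006074·(0.0021363)/(0.0448148) = 3.0445224;  |Δ| = 0.0000290
|x8 − x7| = 0.0000290 < 0.001

n = 8, x_n = 3.04452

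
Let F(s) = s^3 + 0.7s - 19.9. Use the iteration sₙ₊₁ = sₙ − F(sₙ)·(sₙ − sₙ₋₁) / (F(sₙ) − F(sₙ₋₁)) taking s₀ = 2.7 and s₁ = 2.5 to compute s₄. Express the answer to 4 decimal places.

2.6238

F(2.7) = 1.673000, F(2.5) = -2.525000
s₂ = 2.500000 − (-2.525000)·(2.500000 − 2.700000) / (-2.525000 − 1.673000) = 2.500000 − (0.505000)/(-4.198000) = 2.620295
F(2.620295) = -0.074982
s₃ = 2.620295 − (-0.074982)·(2.620295 − 2.500000) / (-0.074982 − (-2.525000)) = 2.620295 − (-0.009020)/(2.450018) = 2.623977
F(2.623977) = 0.003535
s₄ = 2.623977 − 0.003535·(2.623977 − 2.620295) / (0.003535 − (-0.074982)) = 2.623977 − (0.000013)/(0.078516) = 2.623811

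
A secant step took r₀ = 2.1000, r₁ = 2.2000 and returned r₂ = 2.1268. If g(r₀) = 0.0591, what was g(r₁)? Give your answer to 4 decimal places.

The secant line through (2.1000, 0.0591) and (2.2000, g(r₁)) crosses zero at r₂ = 2.1268.
So (2.1000, 0.0591), (2.2000, g(r₁)), (2.1268, 0) are collinear:
g(r₁) = 0.0591 · (2.2000 − 2.1268) / (2.1000 − 2.1268) = 0.0591 · (0.073200)/(-0.026800) = -0.161422

-0.1614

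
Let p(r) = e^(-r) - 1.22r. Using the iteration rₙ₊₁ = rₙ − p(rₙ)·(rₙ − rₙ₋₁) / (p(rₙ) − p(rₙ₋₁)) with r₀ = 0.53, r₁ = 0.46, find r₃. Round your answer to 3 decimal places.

p(0.53) = -0.05800, p(0.46) = 0.07008
r₂ = 0.46000 − 0.07008·(0.46000 − 0.53000) / (0.07008 − (-0.05800)) = 0.46000 − (-0.00491)/(0.12808) = 0.49830
p(0.49830) = -0.00037
r₃ = 0.49830 − (-0.00037)·(0.49830 − 0.46000) / (-0.00037 − 0.07008) = 0.49830 − (-0.00001)/(-0.07045) = 0.49810

0.498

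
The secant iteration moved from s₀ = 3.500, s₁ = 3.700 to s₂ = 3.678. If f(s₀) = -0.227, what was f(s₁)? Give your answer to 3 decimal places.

The secant line through (3.500, -0.227) and (3.700, f(s₁)) crosses zero at s₂ = 3.678.
So (3.500, -0.227), (3.700, f(s₁)), (3.678, 0) are collinear:
f(s₁) = -0.227 · (3.700 − 3.678) / (3.500 − 3.678) = -0.227 · (0.02200)/(-0.17800) = 0.02806

0.028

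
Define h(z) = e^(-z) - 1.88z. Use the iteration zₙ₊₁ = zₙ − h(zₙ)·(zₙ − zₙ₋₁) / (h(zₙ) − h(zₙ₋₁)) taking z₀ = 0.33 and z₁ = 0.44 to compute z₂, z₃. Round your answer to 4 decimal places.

0.3685, 0.3681

h(0.33) = 0.098524, h(0.44) = -0.183164
z₂ = 0.440000 − (-0.183164)·(0.440000 − 0.330000) / (-0.183164 − 0.098524) = 0.440000 − (-0.020148)/(-0.281687) = 0.368474
h(0.368474) = -0.000942
z₃ = 0.368474 − (-0.000942)·(0.368474 − 0.440000) / (-0.000942 − (-0.183164)) = 0.368474 − (0.000067)/(0.182222) = 0.368104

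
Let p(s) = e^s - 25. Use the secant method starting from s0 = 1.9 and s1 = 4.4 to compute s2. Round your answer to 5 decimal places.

p(1.9) = -18.3141056, p(4.4) = 56.4508687
s2 = 4.4000000 − 56.4508687·(4.4000000 − 1.9000000) / (56.4508687 − (-18.3141056)) = 4.4000000 − (141.1271717)/(74.7649742) = 2.5123892

2.51239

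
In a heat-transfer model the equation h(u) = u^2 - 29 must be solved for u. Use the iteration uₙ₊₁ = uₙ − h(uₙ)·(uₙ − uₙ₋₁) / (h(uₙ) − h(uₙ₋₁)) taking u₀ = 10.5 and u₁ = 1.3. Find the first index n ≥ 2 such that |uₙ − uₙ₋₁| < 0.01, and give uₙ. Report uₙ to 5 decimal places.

n = 7, uₙ = 5.38516

h(10.5) = 81.2500000, h(1.3) = -27.3100000
u₂ = 1.3000000 − (-27.3100000)·(-9.2000000)/(-108.5600000) = 3.6144068;  |Δ| = 2.3144068
h(3.6144068) = -15.9360636
u₃ = 3.6144068 − (-15.9360636)·(2.3144068)/(11.3739364) = 6.8571305;  |Δ| = 3.2427238
h(6.8571305) = 18.0202392
u₄ = 6.8571305 − 18.0202392·(3.2427238)/(33.9563029) = 5.1362524;  |Δ| = 1.7208781
h(5.1362524) = -2.6189109
u₅ = 5.1362524 − (-2.6189109)·(-1.7208781)/(-20.6391501) = 5.3546154;  |Δ| = 0.2183630
h(5.3546154) = -0.3280937
u₆ = 5.3546154 − (-0.3280937)·(0.2183630)/(2.2908172) = 5.3858896;  |Δ| = 0.0312742
h(5.3858896) = 0.0078072
u₇ = 5.3858896 − 0.0078072·(0.0312742)/(0.3359009) = 5.3851627;  |Δ| = 0.0007269
|u₇ − u₆| = 0.0007269 < 0.01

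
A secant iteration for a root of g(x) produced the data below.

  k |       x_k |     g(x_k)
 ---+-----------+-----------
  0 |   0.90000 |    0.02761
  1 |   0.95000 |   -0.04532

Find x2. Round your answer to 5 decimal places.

x2 = 0.95000 − (-0.04532)·(0.95000 − 0.90000) / (-0.04532 − 0.02761)
   = 0.95000 − (-0.0022660)/(-0.0729300) = 0.9189291

0.91893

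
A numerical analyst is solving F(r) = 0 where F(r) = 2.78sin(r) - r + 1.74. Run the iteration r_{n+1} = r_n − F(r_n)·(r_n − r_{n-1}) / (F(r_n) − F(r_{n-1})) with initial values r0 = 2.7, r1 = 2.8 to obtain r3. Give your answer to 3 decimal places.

2.764

F(2.7) = 0.22812, F(2.8) = -0.12873
r2 = 2.80000 − (-0.12873)·(2.80000 − 2.70000) / (-0.12873 − 0.22812) = 2.80000 − (-0.01287)/(-0.35685) = 2.76393
F(2.76393) = 0.00121
r3 = 2.76393 − 0.00121·(2.76393 − 2.80000) / (0.00121 − (-0.12873)) = 2.76393 − (-0.00004)/(0.12994) = 2.76426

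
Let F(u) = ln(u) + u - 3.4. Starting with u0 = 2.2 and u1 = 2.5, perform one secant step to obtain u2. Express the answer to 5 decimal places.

2.48858

F(2.2) = -0.4115426, F(2.5) = 0.0162907
u2 = 2.5000000 − 0.0162907·(2.5000000 − 2.2000000) / (0.0162907 − (-0.4115426)) = 2.5000000 − (0.0048872)/(0.4278334) = 2.4885768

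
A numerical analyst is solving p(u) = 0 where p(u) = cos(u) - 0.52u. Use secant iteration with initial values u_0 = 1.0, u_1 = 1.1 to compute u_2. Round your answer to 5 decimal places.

1.01464

p(1.0) = 0.0203023, p(1.1) = -0.1184039
u_2 = 1.1000000 − (-0.1184039)·(1.1000000 − 1.0000000) / (-0.1184039 − 0.0203023) = 1.1000000 − (-0.0118404)/(-0.1387062) = 1.0146369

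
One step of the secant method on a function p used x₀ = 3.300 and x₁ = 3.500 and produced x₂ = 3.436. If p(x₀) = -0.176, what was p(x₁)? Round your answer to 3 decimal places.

The secant line through (3.300, -0.176) and (3.500, p(x₁)) crosses zero at x₂ = 3.436.
So (3.300, -0.176), (3.500, p(x₁)), (3.436, 0) are collinear:
p(x₁) = -0.176 · (3.500 − 3.436) / (3.300 − 3.436) = -0.176 · (0.06400)/(-0.13600) = 0.08282

0.083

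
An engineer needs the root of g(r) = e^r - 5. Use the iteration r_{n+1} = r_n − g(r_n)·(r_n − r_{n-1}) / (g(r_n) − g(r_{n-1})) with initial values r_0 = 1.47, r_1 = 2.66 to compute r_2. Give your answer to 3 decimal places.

g(1.47) = -0.65076, g(2.66) = 9.29629
r_2 = 2.66000 − 9.29629·(2.66000 − 1.47000) / (9.29629 − (-0.65076)) = 2.66000 − (11.06258)/(9.94705) = 1.54785

1.548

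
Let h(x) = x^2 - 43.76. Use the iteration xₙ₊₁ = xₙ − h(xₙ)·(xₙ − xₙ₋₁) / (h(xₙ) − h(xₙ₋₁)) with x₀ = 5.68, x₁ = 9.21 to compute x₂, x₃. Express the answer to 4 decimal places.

6.4522, 6.5881

h(5.68) = -11.497600, h(9.21) = 41.064100
x₂ = 9.210000 − 41.064100·(9.210000 − 5.680000) / (41.064100 − (-11.497600)) = 9.210000 − (144.956273)/(52.561700) = 6.452169
h(6.452169) = -2.129512
x₃ = 6.452169 − (-2.129512)·(6.452169 − 9.210000) / (-2.129512 − 41.064100) = 6.452169 − (5.872834)/(-43.193612) = 6.588135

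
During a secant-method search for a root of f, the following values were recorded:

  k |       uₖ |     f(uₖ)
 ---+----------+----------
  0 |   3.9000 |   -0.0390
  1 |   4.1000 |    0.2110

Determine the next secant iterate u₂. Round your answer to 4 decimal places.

3.9312

u₂ = 4.1000 − 0.2110·(4.1000 − 3.9000) / (0.2110 − (-0.0390))
   = 4.1000 − (0.042200)/(0.250000) = 3.931200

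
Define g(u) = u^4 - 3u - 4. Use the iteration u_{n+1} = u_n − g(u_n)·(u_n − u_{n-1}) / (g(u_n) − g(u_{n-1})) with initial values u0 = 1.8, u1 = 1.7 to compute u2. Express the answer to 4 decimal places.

1.7405

g(1.8) = 1.097600, g(1.7) = -0.747900
u2 = 1.700000 − (-0.747900)·(1.700000 − 1.800000) / (-0.747900 − 1.097600) = 1.700000 − (0.074790)/(-1.845500) = 1.740526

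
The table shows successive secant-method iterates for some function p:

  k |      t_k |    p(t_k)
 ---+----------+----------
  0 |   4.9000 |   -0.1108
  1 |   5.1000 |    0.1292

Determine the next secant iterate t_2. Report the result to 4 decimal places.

4.9923

t_2 = 5.1000 − 0.1292·(5.1000 − 4.9000) / (0.1292 − (-0.1108))
   = 5.1000 − (0.025840)/(0.240000) = 4.992333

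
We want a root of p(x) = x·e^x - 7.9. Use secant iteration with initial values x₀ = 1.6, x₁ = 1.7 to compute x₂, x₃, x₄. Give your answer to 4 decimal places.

p(1.6) = 0.024852, p(1.7) = 1.405711
x₂ = 1.700000 − 1.405711·(1.700000 − 1.600000) / (1.405711 − 0.024852) = 1.700000 − (0.140571)/(1.380859) = 1.598200
p(1.598200) = 0.001704
x₃ = 1.598200 − 0.001704·(1.598200 − 1.700000) / (0.001704 − 1.405711) = 1.598200 − (-0.000173)/(-1.404007) = 1.598077
p(1.598077) = 0.000117
x₄ = 1.598077 − 0.000117·(1.598077 − 1.598200) / (0.000117 − 0.001704) = 1.598077 − (0.000000)/(-0.001587) = 1.598068

1.5982, 1.5981, 1.5981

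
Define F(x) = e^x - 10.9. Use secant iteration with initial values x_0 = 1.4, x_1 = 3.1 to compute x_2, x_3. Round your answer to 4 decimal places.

F(1.4) = -6.844800, F(3.1) = 11.297951
x_2 = 3.100000 − 11.297951·(3.100000 − 1.400000) / (11.297951 − (-6.844800)) = 3.100000 − (19.206517)/(18.142751) = 2.041367
F(2.041367) = -3.198871
x_3 = 2.041367 − (-3.198871)·(2.041367 − 3.100000) / (-3.198871 − 11.297951) = 2.041367 − (3.386431)/(-14.496823) = 2.274965

2.0414, 2.2750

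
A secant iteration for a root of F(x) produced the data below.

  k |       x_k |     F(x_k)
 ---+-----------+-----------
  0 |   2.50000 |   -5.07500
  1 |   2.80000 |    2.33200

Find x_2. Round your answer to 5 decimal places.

2.70555

x_2 = 2.80000 − 2.33200·(2.80000 − 2.50000) / (2.33200 − (-5.07500))
   = 2.80000 − (0.6996000)/(7.4070000) = 2.7055488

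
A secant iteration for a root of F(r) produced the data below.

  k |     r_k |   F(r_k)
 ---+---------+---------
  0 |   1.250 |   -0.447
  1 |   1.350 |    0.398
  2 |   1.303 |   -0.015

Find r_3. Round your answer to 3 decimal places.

r_3 = 1.303 − (-0.015)·(1.303 − 1.350) / (-0.015 − 0.398)
   = 1.303 − (0.00071)/(-0.41300) = 1.30471

1.305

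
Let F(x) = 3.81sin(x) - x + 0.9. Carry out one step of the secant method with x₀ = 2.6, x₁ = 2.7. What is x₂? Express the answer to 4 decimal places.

2.6606

F(2.6) = 0.264060, F(2.7) = -0.171683
x₂ = 2.700000 − (-0.171683)·(2.700000 − 2.600000) / (-0.171683 − 0.264060) = 2.700000 − (-0.017168)/(-0.435743) = 2.660600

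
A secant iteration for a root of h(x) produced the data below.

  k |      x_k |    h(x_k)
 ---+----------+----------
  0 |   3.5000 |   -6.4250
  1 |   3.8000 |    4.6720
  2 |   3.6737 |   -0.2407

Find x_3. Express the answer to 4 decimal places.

x_3 = 3.6737 − (-0.2407)·(3.6737 − 3.8000) / (-0.2407 − 4.6720)
   = 3.6737 − (0.030400)/(-4.912700) = 3.679888

3.6799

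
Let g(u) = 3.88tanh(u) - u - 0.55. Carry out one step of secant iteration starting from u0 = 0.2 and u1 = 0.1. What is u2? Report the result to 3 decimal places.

g(0.2) = 0.01582, g(0.1) = -0.26329
u2 = 0.10000 − (-0.26329)·(0.10000 − 0.20000) / (-0.26329 − 0.01582) = 0.10000 − (0.02633)/(-0.27910) = 0.19433

0.194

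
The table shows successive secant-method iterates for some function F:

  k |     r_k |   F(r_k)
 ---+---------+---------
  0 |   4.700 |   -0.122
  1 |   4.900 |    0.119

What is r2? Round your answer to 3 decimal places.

r2 = 4.900 − 0.119·(4.900 − 4.700) / (0.119 − (-0.122))
   = 4.900 − (0.02380)/(0.24100) = 4.80124

4.801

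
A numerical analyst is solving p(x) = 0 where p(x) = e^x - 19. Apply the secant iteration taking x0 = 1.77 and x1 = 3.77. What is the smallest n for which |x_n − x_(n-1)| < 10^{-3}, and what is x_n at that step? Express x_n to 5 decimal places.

n = 7, x_n = 2.94444

p(1.77) = -13.1291466, p(3.77) = 24.3800648
x2 = 3.7700000 − 24.3800648·(2.0000000)/(37.5092115) = 2.4700492;  |Δ| = 1.2999508
p(2.4700492) = -7.1769715
x3 = 2.4700492 − (-7.1769715)·(-1.2999508)/(-31.5570364) = 2.7656951;  |Δ| = 0.2956459
p(2.7656951) = -3.1099180
x4 = 2.7656951 − (-3.1099180)·(0.2956459)/(4.0670536) = 2.9917641;  |Δ| = 0.2260690
p(2.9917641) = 0.9207942
x5 = 2.9917641 − 0.9207942·(0.2260690)/(4.0307122) = 2.9401199;  |Δ| = 0.0516442
p(2.9401199) = -0.0818856
x6 = 2.9401199 − (-0.0818856)·(-0.0516442)/(-1.0026798) = 2.9443375;  |Δ| = 0.0042176
p(2.9443375) = -0.0019278
x7 = 2.9443375 − (-0.0019278)·(0.0042176)/(0.0799578) = 2.9444392;  |Δ| = 0.0001017
|x7 − x6| = 0.0001017 < 10^{-3}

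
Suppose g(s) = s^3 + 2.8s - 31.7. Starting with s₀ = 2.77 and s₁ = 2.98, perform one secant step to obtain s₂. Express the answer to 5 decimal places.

g(2.77) = -2.6900670, g(2.98) = 3.1075920
s₂ = 2.9800000 − 3.1075920·(2.9800000 − 2.7700000) / (3.1075920 − (-2.6900670)) = 2.9800000 − (0.6525943)/(5.7976590) = 2.8674383

2.86744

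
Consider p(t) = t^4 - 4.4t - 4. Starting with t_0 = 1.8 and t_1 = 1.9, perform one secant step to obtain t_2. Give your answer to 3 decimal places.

1.868

p(1.8) = -1.42240, p(1.9) = 0.67210
t_2 = 1.90000 − 0.67210·(1.90000 − 1.80000) / (0.67210 − (-1.42240)) = 1.90000 − (0.06721)/(2.09450) = 1.86791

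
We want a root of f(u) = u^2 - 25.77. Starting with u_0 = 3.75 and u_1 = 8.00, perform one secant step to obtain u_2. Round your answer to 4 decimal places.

4.7464

f(3.75) = -11.707500, f(8.00) = 38.230000
u_2 = 8.000000 − 38.230000·(8.000000 − 3.750000) / (38.230000 − (-11.707500)) = 8.000000 − (162.477500)/(49.937500) = 4.746383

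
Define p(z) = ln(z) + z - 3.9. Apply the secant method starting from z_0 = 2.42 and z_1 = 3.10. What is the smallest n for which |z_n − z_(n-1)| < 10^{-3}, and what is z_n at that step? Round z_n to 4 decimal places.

n = 4, z_n = 2.8520

p(2.42) = -0.596232, p(3.10) = 0.331402
z_2 = 3.100000 − 0.331402·(0.680000)/(0.927635) = 2.857067;  |Δ| = 0.242933
p(2.857067) = 0.006862
z_3 = 2.857067 − 0.006862·(-0.242933)/(-0.324540) = 2.851930;  |Δ| = 0.005137
p(2.851930) = -0.000074
z_4 = 2.851930 − (-0.000074)·(-0.005137)/(-0.006936) = 2.851985;  |Δ| = 0.000055
|z_4 − z_3| = 0.000055 < 10^{-3}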